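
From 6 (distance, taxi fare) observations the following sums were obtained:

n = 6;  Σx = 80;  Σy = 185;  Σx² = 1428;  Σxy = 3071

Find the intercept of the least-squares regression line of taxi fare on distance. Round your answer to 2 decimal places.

Sxx = Σx² − (Σx)²/n = 1428 − 1066.666667 = 361.333333
Sxy = Σxy − (Σx)(Σy)/n = 3071 − 2466.666667 = 604.333333
b = Sxy/Sxx = 604.333333/361.333333 = 1.672509
a = ȳ − b·x̄ = 30.833333 − 1.672509·13.333333 = 8.533210

8.53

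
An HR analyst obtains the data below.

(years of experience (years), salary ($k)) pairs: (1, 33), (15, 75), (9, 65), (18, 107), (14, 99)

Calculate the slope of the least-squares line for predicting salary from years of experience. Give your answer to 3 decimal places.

4.144

n = 5, Σx = 57, Σy = 379, Σxy = 5055, Σx² = 827
Sxx = Σx² − (Σx)²/n = 827 − 649.8 = 177.2
Sxy = Σxy − (Σx)(Σy)/n = 5055 − 4320.6 = 734.4
b = Sxy/Sxx = 734.4/177.2 = 4.144470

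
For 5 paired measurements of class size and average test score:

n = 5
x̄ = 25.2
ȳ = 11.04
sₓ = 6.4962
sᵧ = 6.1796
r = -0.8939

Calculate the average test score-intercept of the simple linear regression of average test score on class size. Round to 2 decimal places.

b = r · sᵧ/sₓ = -0.8939 · 6.1796/6.4962 = -0.850335
a = ȳ − b·x̄ = 11.04 − (-0.850335)·25.2 = 32.468435

32.47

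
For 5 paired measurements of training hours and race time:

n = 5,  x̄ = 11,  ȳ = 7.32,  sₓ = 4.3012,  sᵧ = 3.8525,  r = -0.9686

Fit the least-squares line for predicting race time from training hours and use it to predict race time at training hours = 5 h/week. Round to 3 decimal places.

b = r · sᵧ/sₓ = -0.9686 · 3.8525/4.3012 = -0.867556
a = ȳ − b·x̄ = 7.32 − (-0.867556)·11 = 16.863115
ŷ(5) = a + b·5 = 16.863115 + (-0.867556)·5 = 12.525335

12.525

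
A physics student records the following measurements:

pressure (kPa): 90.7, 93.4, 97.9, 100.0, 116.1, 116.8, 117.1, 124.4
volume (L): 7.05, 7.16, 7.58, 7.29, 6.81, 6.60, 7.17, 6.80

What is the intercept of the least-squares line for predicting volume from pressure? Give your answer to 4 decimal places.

n = 8, Σx = 856.4, Σy = 56.46, Σxy = 6026.309, Σx² = 92843.68
Sxx = Σx² − (Σx)²/n = 92843.68 − 91677.62 = 1166.06
Sxy = Σxy − (Σx)(Σy)/n = 6026.309 − 6044.043 = -17.734
b = Sxy/Sxx = -17.734/1166.06 = -0.015208
a = ȳ − b·x̄ = 7.0575 − (-0.015208)·107.05 = 8.685568

8.6856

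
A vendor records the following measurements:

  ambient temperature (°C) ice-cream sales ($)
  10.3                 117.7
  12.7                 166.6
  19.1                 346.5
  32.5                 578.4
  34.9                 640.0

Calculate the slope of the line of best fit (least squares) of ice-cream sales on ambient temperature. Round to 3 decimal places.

n = 5, Σx = 109.5, Σy = 1849.2, Σxy = 51080.28, Σx² = 2906.45
Sxx = Σx² − (Σx)²/n = 2906.45 − 2398.05 = 508.4
Sxy = Σxy − (Σx)(Σy)/n = 51080.28 − 40497.48 = 10582.8
b = Sxy/Sxx = 10582.8/508.4 = 20.815893

20.816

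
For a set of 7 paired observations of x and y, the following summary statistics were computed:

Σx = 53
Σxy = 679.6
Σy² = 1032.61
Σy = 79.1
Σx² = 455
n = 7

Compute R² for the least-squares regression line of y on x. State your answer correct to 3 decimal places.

Sxx = Σx² − (Σx)²/n = 455 − 401.285714 = 53.714286
Sxy = Σxy − (Σx)(Σy)/n = 679.6 − 598.9 = 80.7
Syy = Σy² − (Σy)²/n = 1032.61 − 893.83 = 138.78
R² = Sxy²/(Sxx·Syy) = (80.7)²/(53.714286·138.78) = 0.873636

0.874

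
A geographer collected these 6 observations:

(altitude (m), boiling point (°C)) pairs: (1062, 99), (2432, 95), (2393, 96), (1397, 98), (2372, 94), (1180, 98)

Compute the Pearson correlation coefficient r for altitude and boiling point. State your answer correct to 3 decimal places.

n = 6, Σx = 10836, Σy = 580, Σxy = 1041420, Σx² = 21739310, Σy² = 56086
Sxx = Σx² − (Σx)²/n = 21739310 − 19569816 = 2169494
Sxy = Σxy − (Σx)(Σy)/n = 1041420 − 1047480 = -6060
Syy = Σy² − (Σy)²/n = 56086 − 56066.666667 = 19.333333
r = Sxy/√(Sxx·Syy) = -6060/√(41943550.666667) = -6060/6476.384073 = -0.935707

-0.936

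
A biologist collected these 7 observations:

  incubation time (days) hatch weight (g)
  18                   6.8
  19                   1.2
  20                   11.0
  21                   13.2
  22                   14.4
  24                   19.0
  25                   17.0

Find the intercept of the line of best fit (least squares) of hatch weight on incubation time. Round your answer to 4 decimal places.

-32.4681

n = 7, Σx = 149, Σy = 82.6, Σxy = 1840.2, Σx² = 3211
Sxx = Σx² − (Σx)²/n = 3211 − 3171.571429 = 39.428571
Sxy = Σxy − (Σx)(Σy)/n = 1840.2 − 1758.2 = 82
b = Sxy/Sxx = 82/39.428571 = 2.079710
a = ȳ − b·x̄ = 11.8 − 2.079710·21.285714 = -32.468116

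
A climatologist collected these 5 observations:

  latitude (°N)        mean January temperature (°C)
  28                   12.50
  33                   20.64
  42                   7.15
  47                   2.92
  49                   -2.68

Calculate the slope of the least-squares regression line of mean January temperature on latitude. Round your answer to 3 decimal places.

n = 5, Σx = 199, Σy = 40.53, Σxy = 1337.34, Σx² = 8247
Sxx = Σx² − (Σx)²/n = 8247 − 7920.2 = 326.8
Sxy = Σxy − (Σx)(Σy)/n = 1337.34 − 1613.094 = -275.754
b = Sxy/Sxx = -275.754/326.8 = -0.843800

-0.844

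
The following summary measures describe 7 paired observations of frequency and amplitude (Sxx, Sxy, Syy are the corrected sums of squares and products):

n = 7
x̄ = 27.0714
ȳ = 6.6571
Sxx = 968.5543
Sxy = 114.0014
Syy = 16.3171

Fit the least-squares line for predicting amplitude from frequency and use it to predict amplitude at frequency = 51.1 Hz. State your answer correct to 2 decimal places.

b = Sxy/Sxx = 114.0014/968.5543 = 0.117703
a = ȳ − b·x̄ = 6.6571 − 0.117703·27.0714 = 3.470725
ŷ(51.1) = a + b·51.1 = 3.470725 + 0.117703·51.1 = 9.485330

9.49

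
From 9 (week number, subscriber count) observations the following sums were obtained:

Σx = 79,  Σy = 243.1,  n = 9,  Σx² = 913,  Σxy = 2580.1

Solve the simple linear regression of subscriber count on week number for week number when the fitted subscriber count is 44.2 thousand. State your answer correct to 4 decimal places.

17.2353

Sxx = Σx² − (Σx)²/n = 913 − 693.444444 = 219.555556
Sxy = Σxy − (Σx)(Σy)/n = 2580.1 − 2133.877778 = 446.222222
b = Sxy/Sxx = 446.222222/219.555556 = 2.032389
a = ȳ − b·x̄ = 27.011111 − 2.032389·8.777778 = 9.171255
Set a + b·x = 44.2: x = (44.2 − 9.171255) / 2.032389 = 17.235259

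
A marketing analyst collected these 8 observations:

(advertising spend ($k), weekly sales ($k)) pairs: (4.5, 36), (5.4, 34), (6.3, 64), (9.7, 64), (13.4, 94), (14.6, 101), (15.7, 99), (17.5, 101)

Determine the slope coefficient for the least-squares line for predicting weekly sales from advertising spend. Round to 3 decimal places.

5.375

n = 8, Σx = 87.1, Σy = 593, Σxy = 7425.6, Σx² = 1128.65
Sxx = Σx² − (Σx)²/n = 1128.65 − 948.30125 = 180.34875
Sxy = Σxy − (Σx)(Σy)/n = 7425.6 − 6456.2875 = 969.3125
b = Sxy/Sxx = 969.3125/180.34875 = 5.374656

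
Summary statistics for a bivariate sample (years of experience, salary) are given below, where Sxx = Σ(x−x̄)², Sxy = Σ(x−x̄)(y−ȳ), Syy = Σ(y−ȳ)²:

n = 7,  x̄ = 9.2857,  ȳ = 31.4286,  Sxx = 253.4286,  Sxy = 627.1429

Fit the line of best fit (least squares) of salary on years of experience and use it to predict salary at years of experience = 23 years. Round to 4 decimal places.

b = Sxy/Sxx = 627.1429/253.4286 = 2.474633
a = ȳ − b·x̄ = 31.4286 − 2.474633·9.2857 = 8.449896
ŷ(23) = a + b·23 = 8.449896 + 2.474633·23 = 65.366466

65.3665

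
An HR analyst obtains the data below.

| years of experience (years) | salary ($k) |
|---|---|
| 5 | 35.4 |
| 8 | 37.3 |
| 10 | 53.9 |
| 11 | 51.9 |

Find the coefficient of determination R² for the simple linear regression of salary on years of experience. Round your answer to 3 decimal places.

n = 4, Σx = 34, Σy = 178.5, Σxy = 1585.3, Σx² = 310, Σy² = 8243.27
Sxx = Σx² − (Σx)²/n = 310 − 289 = 21
Sxy = Σxy − (Σx)(Σy)/n = 1585.3 − 1517.25 = 68.05
Syy = Σy² − (Σy)²/n = 8243.27 − 7965.5625 = 277.7075
R² = Sxy²/(Sxx·Syy) = (68.05)²/(21·277.7075) = 0.794053

0.794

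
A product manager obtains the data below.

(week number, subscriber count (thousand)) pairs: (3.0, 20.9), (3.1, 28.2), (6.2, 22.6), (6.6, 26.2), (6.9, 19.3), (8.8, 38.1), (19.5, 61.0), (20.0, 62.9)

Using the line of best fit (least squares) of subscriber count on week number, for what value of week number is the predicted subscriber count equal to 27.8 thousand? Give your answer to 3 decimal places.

n = 8, Σx = 74.1, Σy = 279.2, Σxy = 3379.11, Σx² = 1005.91
Sxx = Σx² − (Σx)²/n = 1005.91 − 686.35125 = 319.55875
Sxy = Σxy − (Σx)(Σy)/n = 3379.11 − 2586.09 = 793.02
b = Sxy/Sxx = 793.02/319.55875 = 2.481609
a = ȳ − b·x̄ = 34.9 − 2.481609·9.2625 = 11.914093
Set a + b·x = 27.8: x = (27.8 − 11.914093) / 2.481609 = 6.401453

6.401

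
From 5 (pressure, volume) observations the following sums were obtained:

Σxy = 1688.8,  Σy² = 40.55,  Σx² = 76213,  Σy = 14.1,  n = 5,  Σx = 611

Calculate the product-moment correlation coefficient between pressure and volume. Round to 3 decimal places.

Sxx = Σx² − (Σx)²/n = 76213 − 74664.2 = 1548.8
Sxy = Σxy − (Σx)(Σy)/n = 1688.8 − 1723.02 = -34.22
Syy = Σy² − (Σy)²/n = 40.55 − 39.762 = 0.788
r = Sxy/√(Sxx·Syy) = -34.22/√(1220.4544) = -34.22/34.935003 = -0.979533

-0.980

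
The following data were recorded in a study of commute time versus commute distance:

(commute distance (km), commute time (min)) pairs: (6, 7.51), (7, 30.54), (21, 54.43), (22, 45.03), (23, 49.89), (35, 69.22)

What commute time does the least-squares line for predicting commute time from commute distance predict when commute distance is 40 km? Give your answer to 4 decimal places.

n = 6, Σx = 114, Σy = 256.62, Σxy = 5962.7, Σx² = 2764
Sxx = Σx² − (Σx)²/n = 2764 − 2166 = 598
Sxy = Σxy − (Σx)(Σy)/n = 5962.7 − 4875.78 = 1086.92
b = Sxy/Sxx = 1086.92/598 = 1.817592
a = ȳ − b·x̄ = 42.77 − 1.817592·19 = 8.235753
ŷ(40) = a + b·40 = 8.235753 + 1.817592·40 = 80.939431

80.9394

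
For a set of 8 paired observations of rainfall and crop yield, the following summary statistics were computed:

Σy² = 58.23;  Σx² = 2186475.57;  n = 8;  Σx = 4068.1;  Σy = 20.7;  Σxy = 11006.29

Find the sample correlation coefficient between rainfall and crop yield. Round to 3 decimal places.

0.647

Sxx = Σx² − (Σx)²/n = 2186475.57 − 2068679.70125 = 117795.86875
Sxy = Σxy − (Σx)(Σy)/n = 11006.29 − 10526.20875 = 480.08125
Syy = Σy² − (Σy)²/n = 58.23 − 53.56125 = 4.66875
r = Sxy/√(Sxx·Syy) = 480.08125/√(549959.462227) = 480.08125/741.592518 = 0.647365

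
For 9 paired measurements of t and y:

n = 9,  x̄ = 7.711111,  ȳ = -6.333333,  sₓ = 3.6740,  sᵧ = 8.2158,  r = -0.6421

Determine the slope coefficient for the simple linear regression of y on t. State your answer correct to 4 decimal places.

b = r · sᵧ/sₓ = -0.6421 · 8.2158/3.674 = -1.435864

-1.4359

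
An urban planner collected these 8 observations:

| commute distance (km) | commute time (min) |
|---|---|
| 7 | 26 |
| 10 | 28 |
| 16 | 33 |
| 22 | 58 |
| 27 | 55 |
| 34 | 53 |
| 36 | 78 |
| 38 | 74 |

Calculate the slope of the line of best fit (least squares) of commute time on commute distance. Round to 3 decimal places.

1.552

n = 8, Σx = 190, Σy = 405, Σxy = 11173, Σx² = 5514
Sxx = Σx² − (Σx)²/n = 5514 − 4512.5 = 1001.5
Sxy = Σxy − (Σx)(Σy)/n = 11173 − 9618.75 = 1554.25
b = Sxy/Sxx = 1554.25/1001.5 = 1.551922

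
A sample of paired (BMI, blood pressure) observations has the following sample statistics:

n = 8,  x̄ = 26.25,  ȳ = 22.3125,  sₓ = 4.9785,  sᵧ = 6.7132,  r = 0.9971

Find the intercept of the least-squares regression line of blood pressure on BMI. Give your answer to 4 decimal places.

b = r · sᵧ/sₓ = 0.9971 · 6.7132/4.9785 = 1.344528
a = ȳ − b·x̄ = 22.3125 − 1.344528·26.25 = -12.981355

-12.9814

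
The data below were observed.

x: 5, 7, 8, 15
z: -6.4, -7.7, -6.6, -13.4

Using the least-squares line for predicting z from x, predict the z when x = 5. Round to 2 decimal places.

n = 4, Σx = 35, Σy = -34.1, Σxy = -339.7, Σx² = 363
Sxx = Σx² − (Σx)²/n = 363 − 306.25 = 56.75
Sxy = Σxy − (Σx)(Σy)/n = -339.7 − (-298.375) = -41.325
b = Sxy/Sxx = -41.325/56.75 = -0.728194
a = ȳ − b·x̄ = -8.525 − (-0.728194)·8.75 = -2.153304
ŷ(5) = a + b·5 = -2.153304 + (-0.728194)·5 = -5.794273

-5.79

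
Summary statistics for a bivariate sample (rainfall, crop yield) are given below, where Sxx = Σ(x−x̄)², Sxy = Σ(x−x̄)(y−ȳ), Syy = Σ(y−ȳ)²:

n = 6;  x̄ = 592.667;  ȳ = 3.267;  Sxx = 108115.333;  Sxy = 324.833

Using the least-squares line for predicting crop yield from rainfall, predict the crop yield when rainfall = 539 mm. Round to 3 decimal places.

b = Sxy/Sxx = 324.833/108115.333 = 0.003005
a = ȳ − b·x̄ = 3.267 − 0.003005·592.667 = 1.486329
ŷ(539) = a + b·539 = 1.486329 + 0.003005·539 = 3.105757

3.106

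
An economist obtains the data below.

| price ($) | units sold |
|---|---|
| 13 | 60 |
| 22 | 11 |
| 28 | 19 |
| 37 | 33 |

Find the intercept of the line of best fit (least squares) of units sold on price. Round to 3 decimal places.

55.260

n = 4, Σx = 100, Σy = 123, Σxy = 2775, Σx² = 2806
Sxx = Σx² − (Σx)²/n = 2806 − 2500 = 306
Sxy = Σxy − (Σx)(Σy)/n = 2775 − 3075 = -300
b = Sxy/Sxx = -300/306 = -0.980392
a = ȳ − b·x̄ = 30.75 − (-0.980392)·25 = 55.259804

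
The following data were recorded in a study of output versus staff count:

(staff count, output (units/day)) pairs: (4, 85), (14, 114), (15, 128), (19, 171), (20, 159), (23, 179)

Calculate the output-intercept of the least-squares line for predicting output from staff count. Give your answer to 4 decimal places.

n = 6, Σx = 95, Σy = 836, Σxy = 14402, Σx² = 1727
Sxx = Σx² − (Σx)²/n = 1727 − 1504.166667 = 222.833333
Sxy = Σxy − (Σx)(Σy)/n = 14402 − 13236.666667 = 1165.333333
b = Sxy/Sxx = 1165.333333/222.833333 = 5.229619
a = ȳ − b·x̄ = 139.333333 − 5.229619·15.833333 = 56.531040

56.5310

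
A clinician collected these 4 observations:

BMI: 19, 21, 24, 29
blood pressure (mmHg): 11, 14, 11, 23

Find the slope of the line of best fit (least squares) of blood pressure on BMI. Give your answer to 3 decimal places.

1.097

n = 4, Σx = 93, Σy = 59, Σxy = 1434, Σx² = 2219
Sxx = Σx² − (Σx)²/n = 2219 − 2162.25 = 56.75
Sxy = Σxy − (Σx)(Σy)/n = 1434 − 1371.75 = 62.25
b = Sxy/Sxx = 62.25/56.75 = 1.096916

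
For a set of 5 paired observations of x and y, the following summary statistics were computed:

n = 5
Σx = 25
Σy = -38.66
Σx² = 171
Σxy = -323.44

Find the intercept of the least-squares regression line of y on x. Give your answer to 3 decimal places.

6.414

Sxx = Σx² − (Σx)²/n = 171 − 125 = 46
Sxy = Σxy − (Σx)(Σy)/n = -323.44 − (-193.3) = -130.14
b = Sxy/Sxx = -130.14/46 = -2.829130
a = ȳ − b·x̄ = -7.732 − (-2.829130)·5 = 6.413652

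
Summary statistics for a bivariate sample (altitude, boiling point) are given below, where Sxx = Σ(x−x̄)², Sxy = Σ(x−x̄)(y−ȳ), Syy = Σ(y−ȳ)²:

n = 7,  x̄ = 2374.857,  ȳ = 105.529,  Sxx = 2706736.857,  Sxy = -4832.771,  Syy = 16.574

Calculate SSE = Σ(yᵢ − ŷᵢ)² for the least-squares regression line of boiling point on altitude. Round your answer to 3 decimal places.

b = Sxy/Sxx = -4832.771/2706736.857 = -0.001785
SSE = Syy − b·Sxy = 16.574 − (-0.001785)·(-4832.771) = 7.945280

7.945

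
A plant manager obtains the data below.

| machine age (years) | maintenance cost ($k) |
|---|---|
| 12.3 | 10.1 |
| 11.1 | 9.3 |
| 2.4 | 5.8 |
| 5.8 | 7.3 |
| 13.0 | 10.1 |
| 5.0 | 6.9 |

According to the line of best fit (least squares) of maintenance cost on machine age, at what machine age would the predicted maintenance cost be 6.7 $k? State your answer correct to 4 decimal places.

n = 6, Σx = 49.6, Σy = 49.5, Σxy = 449.52, Σx² = 507.9
Sxx = Σx² − (Σx)²/n = 507.9 − 410.026667 = 97.873333
Sxy = Σxy − (Σx)(Σy)/n = 449.52 − 409.2 = 40.32
b = Sxy/Sxx = 40.32/97.873333 = 0.411961
a = ȳ − b·x̄ = 8.25 − 0.411961·8.266667 = 4.844455
Set a + b·x = 6.7: x = (6.7 − 4.844455) / 0.411961 = 4.504175

4.5042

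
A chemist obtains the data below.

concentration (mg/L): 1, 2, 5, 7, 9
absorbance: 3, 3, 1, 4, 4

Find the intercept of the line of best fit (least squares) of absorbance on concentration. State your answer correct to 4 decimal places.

n = 5, Σx = 24, Σy = 15, Σxy = 78, Σx² = 160
Sxx = Σx² − (Σx)²/n = 160 − 115.2 = 44.8
Sxy = Σxy − (Σx)(Σy)/n = 78 − 72 = 6
b = Sxy/Sxx = 6/44.8 = 0.133929
a = ȳ − b·x̄ = 3 − 0.133929·4.8 = 2.357143

2.3571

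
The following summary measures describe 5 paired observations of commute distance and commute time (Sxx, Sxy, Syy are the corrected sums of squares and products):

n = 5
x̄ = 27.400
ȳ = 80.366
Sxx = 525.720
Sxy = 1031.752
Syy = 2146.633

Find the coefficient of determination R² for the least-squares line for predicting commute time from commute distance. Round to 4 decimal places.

0.9433

R² = Sxy²/(Sxx·Syy) = (1031.752)²/(525.72·2146.633) = 0.943275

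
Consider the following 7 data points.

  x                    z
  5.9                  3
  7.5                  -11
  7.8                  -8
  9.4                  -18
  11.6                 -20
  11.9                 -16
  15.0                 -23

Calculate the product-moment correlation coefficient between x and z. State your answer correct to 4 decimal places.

n = 7, Σx = 69.1, Σy = -93, Σxy = -1063.8, Σx² = 741.43, Σy² = 1703
Sxx = Σx² − (Σx)²/n = 741.43 − 682.115714 = 59.314286
Sxy = Σxy − (Σx)(Σy)/n = -1063.8 − (-918.042857) = -145.757143
Syy = Σy² − (Σy)²/n = 1703 − 1235.571429 = 467.428571
r = Sxy/√(Sxx·Syy) = -145.757143/√(27725.191837) = -145.757143/166.508834 = -0.875372

-0.8754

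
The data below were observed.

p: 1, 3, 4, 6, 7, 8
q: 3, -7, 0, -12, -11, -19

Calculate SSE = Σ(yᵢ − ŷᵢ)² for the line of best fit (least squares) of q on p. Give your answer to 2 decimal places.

n = 6, Σx = 29, Σy = -46, Σxy = -319, Σx² = 175, Σy² = 684
Sxx = Σx² − (Σx)²/n = 175 − 140.166667 = 34.833333
Sxy = Σxy − (Σx)(Σy)/n = -319 − (-222.333333) = -96.666667
Syy = Σy² − (Σy)²/n = 684 − 352.666667 = 331.333333
b = Sxy/Sxx = -96.666667/34.833333 = -2.775120
SSE = Syy − b·Sxy = 331.333333 − (-2.775120)·(-96.666667) = 63.071770

63.07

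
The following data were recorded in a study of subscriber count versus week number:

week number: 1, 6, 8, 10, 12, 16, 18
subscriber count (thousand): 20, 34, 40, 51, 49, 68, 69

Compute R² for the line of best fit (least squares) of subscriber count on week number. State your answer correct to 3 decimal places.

0.975

n = 7, Σx = 71, Σy = 331, Σxy = 3972, Σx² = 925, Σy² = 17543
Sxx = Σx² − (Σx)²/n = 925 − 720.142857 = 204.857143
Sxy = Σxy − (Σx)(Σy)/n = 3972 − 3357.285714 = 614.714286
Syy = Σy² − (Σy)²/n = 17543 − 15651.571429 = 1891.428571
R² = Sxy²/(Sxx·Syy) = (614.714286)²/(204.857143·1891.428571) = 0.975227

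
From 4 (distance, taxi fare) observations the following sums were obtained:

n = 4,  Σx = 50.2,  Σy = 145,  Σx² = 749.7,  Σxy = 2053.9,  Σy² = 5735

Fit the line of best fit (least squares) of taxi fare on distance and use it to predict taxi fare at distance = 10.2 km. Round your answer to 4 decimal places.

Sxx = Σx² − (Σx)²/n = 749.7 − 630.01 = 119.69
Sxy = Σxy − (Σx)(Σy)/n = 2053.9 − 1819.75 = 234.15
b = Sxy/Sxx = 234.15/119.69 = 1.956304
a = ȳ − b·x̄ = 36.25 − 1.956304·12.55 = 11.698388
ŷ(10.2) = a + b·10.2 = 11.698388 + 1.956304·10.2 = 31.652686

31.6527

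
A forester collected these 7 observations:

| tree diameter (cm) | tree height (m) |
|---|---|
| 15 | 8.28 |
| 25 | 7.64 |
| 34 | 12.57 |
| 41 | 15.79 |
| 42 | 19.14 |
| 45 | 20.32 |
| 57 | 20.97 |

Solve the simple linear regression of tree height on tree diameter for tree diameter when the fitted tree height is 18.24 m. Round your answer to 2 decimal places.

n = 7, Σx = 259, Σy = 104.71, Σxy = 4303.54, Σx² = 10725
Sxx = Σx² − (Σx)²/n = 10725 − 9583 = 1142
Sxy = Σxy − (Σx)(Σy)/n = 4303.54 − 3874.27 = 429.27
b = Sxy/Sxx = 429.27/1142 = 0.375893
a = ȳ − b·x̄ = 14.958571 − 0.375893·37 = 1.050524
Set a + b·x = 18.24: x = (18.24 − 1.050524) / 0.375893 = 45.729684

45.73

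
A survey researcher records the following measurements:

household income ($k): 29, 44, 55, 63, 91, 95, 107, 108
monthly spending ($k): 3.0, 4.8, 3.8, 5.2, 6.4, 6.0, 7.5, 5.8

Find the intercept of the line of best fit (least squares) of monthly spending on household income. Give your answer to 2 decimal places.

2.17

n = 8, Σx = 592, Σy = 42.5, Σxy = 3416.1, Σx² = 50190
Sxx = Σx² − (Σx)²/n = 50190 − 43808 = 6382
Sxy = Σxy − (Σx)(Σy)/n = 3416.1 − 3145 = 271.1
b = Sxy/Sxx = 271.1/6382 = 0.042479
a = ȳ − b·x̄ = 5.3125 − 0.042479·74 = 2.169065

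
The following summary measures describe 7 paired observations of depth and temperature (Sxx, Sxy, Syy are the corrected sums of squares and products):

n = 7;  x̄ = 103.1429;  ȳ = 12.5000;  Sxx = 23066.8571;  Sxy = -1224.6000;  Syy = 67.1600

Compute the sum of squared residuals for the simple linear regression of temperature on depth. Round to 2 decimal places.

b = Sxy/Sxx = -1224.6/23066.8571 = -0.053089
SSE = Syy − b·Sxy = 67.16 − (-0.053089)·(-1224.6) = 2.147018

2.15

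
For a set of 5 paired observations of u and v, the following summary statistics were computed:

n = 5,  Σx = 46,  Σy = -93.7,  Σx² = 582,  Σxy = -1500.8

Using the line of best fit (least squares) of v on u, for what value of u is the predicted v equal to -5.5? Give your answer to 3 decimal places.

5.908

Sxx = Σx² − (Σx)²/n = 582 − 423.2 = 158.8
Sxy = Σxy − (Σx)(Σy)/n = -1500.8 − (-862.04) = -638.76
b = Sxy/Sxx = -638.76/158.8 = -4.022418
a = ȳ − b·x̄ = -18.74 − (-4.022418)·9.2 = 18.266247
Set a + b·x = -5.5: x = (-5.5 − 18.266247) / (-4.022418) = 5.908448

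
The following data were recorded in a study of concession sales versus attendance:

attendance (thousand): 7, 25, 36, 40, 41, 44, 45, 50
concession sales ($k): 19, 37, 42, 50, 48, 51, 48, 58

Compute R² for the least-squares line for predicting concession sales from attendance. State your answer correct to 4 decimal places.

0.9656

n = 8, Σx = 288, Σy = 353, Σxy = 13842, Σx² = 11712, Σy² = 16567
Sxx = Σx² − (Σx)²/n = 11712 − 10368 = 1344
Sxy = Σxy − (Σx)(Σy)/n = 13842 − 12708 = 1134
Syy = Σy² − (Σy)²/n = 16567 − 15576.125 = 990.875
R² = Sxy²/(Sxx·Syy) = (1134)²/(1344·990.875) = 0.965624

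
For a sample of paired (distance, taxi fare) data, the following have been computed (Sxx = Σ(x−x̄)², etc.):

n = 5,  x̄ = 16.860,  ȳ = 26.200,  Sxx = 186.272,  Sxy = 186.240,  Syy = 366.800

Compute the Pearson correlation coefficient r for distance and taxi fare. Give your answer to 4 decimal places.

0.7125

r = Sxy/√(Sxx·Syy) = 186.24/√(68324.5696) = 186.24/261.389689 = 0.712499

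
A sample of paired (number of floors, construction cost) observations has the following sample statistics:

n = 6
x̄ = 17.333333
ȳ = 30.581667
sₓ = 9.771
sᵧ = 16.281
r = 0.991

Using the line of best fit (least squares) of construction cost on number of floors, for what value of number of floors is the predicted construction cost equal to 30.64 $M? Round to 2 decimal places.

b = r · sᵧ/sₓ = 0.991 · 16.281/9.771 = 1.651261
a = ȳ − b·x̄ = 30.581667 − 1.651261·17.333333 = 1.959811
Set a + b·x = 30.64: x = (30.64 − 1.959811) / 1.651261 = 17.368659

17.37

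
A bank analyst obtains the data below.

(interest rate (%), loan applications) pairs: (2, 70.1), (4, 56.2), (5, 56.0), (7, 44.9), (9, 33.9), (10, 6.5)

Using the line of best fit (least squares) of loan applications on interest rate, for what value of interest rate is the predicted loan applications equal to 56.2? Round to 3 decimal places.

n = 6, Σx = 37, Σy = 267.6, Σxy = 1329.4, Σx² = 275
Sxx = Σx² − (Σx)²/n = 275 − 228.166667 = 46.833333
Sxy = Σxy − (Σx)(Σy)/n = 1329.4 − 1650.2 = -320.8
b = Sxy/Sxx = -320.8/46.833333 = -6.849822
a = ȳ − b·x̄ = 44.6 − (-6.849822)·6.166667 = 86.840569
Set a + b·x = 56.2: x = (56.2 − 86.840569) / (-6.849822) = 4.473192

4.473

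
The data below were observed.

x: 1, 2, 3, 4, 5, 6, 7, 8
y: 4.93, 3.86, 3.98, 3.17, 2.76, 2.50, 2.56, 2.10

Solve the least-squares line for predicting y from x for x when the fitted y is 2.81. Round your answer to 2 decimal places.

n = 8, Σx = 36, Σy = 25.86, Σxy = 100.79, Σx² = 204
Sxx = Σx² − (Σx)²/n = 204 − 162 = 42
Sxy = Σxy − (Σx)(Σy)/n = 100.79 − 116.37 = -15.58
b = Sxy/Sxx = -15.58/42 = -0.370952
a = ȳ − b·x̄ = 3.2325 − (-0.370952)·4.5 = 4.901786
Set a + b·x = 2.81: x = (2.81 − 4.901786) / (-0.370952) = 5.638960

5.64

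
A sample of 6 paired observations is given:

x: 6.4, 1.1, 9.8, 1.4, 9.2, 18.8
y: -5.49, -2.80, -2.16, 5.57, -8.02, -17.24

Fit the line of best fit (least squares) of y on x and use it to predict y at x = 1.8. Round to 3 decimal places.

0.963

n = 6, Σx = 46.7, Σy = -30.14, Σxy = -449.482, Σx² = 578.25
Sxx = Σx² − (Σx)²/n = 578.25 − 363.481667 = 214.768333
Sxy = Σxy − (Σx)(Σy)/n = -449.482 − (-234.589667) = -214.892333
b = Sxy/Sxx = -214.892333/214.768333 = -1.000577
a = ȳ − b·x̄ = -5.023333 − (-1.000577)·7.783333 = 2.764494
ŷ(1.8) = a + b·1.8 = 2.764494 + (-1.000577)·1.8 = 0.963455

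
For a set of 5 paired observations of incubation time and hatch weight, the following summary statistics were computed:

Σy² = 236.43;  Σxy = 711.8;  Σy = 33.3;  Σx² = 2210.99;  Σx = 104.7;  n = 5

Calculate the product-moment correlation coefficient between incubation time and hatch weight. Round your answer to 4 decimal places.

Sxx = Σx² − (Σx)²/n = 2210.99 − 2192.418 = 18.572
Sxy = Σxy − (Σx)(Σy)/n = 711.8 − 697.302 = 14.498
Syy = Σy² − (Σy)²/n = 236.43 − 221.778 = 14.652
r = Sxy/√(Sxx·Syy) = 14.498/√(272.116944) = 14.498/16.495968 = 0.878881

0.8789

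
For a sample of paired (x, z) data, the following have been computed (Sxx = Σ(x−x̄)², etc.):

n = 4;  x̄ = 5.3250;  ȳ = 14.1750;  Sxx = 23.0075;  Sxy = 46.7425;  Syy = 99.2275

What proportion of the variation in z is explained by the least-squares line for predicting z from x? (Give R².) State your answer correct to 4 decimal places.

0.9570

R² = Sxy²/(Sxx·Syy) = (46.7425)²/(23.0075·99.2275) = 0.957023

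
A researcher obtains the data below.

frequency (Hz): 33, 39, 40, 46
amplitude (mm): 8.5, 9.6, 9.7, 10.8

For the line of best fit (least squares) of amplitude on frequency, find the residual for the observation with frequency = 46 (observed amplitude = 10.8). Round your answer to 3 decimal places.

n = 4, Σx = 158, Σy = 38.6, Σxy = 1539.7, Σx² = 6326
Sxx = Σx² − (Σx)²/n = 6326 − 6241 = 85
Sxy = Σxy − (Σx)(Σy)/n = 1539.7 − 1524.7 = 15
b = Sxy/Sxx = 15/85 = 0.176471
a = ȳ − b·x̄ = 9.65 − 0.176471·39.5 = 2.679412
ŷ(46) = 2.679412 + 0.176471·46 = 10.797059
residual = y − ŷ = 10.8 − 10.797059 = 0.002941

0.003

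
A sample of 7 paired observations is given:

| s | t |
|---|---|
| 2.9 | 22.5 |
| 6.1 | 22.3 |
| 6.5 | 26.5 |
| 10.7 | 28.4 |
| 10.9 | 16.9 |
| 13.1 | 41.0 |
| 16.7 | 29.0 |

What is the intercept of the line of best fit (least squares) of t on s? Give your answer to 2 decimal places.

n = 7, Σx = 66.9, Σy = 186.6, Σxy = 1883.02, Σx² = 771.67
Sxx = Σx² − (Σx)²/n = 771.67 − 639.372857 = 132.297143
Sxy = Σxy − (Σx)(Σy)/n = 1883.02 − 1783.362857 = 99.657143
b = Sxy/Sxx = 99.657143/132.297143 = 0.753283
a = ȳ − b·x̄ = 26.657143 − 0.753283·9.557143 = 19.457913

19.46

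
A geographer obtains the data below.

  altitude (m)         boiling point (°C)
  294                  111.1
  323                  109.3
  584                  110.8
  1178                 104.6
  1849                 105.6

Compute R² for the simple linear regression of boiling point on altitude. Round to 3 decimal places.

0.698

n = 5, Σx = 4228, Σy = 541.4, Σxy = 451147.7, Σx² = 5338306, Σy² = 58658.86
Sxx = Σx² − (Σx)²/n = 5338306 − 3575196.8 = 1763109.2
Sxy = Σxy − (Σx)(Σy)/n = 451147.7 − 457807.84 = -6660.14
Syy = Σy² − (Σy)²/n = 58658.86 − 58622.792 = 36.068
R² = Sxy²/(Sxx·Syy) = (-6660.14)²/(1763109.2·36.068) = 0.697534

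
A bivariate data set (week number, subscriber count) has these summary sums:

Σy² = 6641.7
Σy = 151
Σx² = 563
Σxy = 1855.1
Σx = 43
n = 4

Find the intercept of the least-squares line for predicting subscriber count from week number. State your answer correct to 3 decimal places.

Sxx = Σx² − (Σx)²/n = 563 − 462.25 = 100.75
Sxy = Σxy − (Σx)(Σy)/n = 1855.1 − 1623.25 = 231.85
b = Sxy/Sxx = 231.85/100.75 = 2.301241
a = ȳ − b·x̄ = 37.75 − 2.301241·10.75 = 13.011663

13.012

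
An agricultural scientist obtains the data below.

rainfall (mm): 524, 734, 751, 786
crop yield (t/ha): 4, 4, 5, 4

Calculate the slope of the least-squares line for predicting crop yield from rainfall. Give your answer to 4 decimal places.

n = 4, Σx = 2795, Σy = 17, Σxy = 11931, Σx² = 1995129
Sxx = Σx² − (Σx)²/n = 1995129 − 1953006.25 = 42122.75
Sxy = Σxy − (Σx)(Σy)/n = 11931 − 11878.75 = 52.25
b = Sxy/Sxx = 52.25/42122.75 = 0.001240

0.0012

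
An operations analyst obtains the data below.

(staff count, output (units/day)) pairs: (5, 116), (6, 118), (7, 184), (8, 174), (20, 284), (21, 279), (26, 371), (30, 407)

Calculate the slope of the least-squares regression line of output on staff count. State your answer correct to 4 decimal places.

10.9207

n = 8, Σx = 123, Σy = 1933, Σxy = 37363, Σx² = 2591
Sxx = Σx² − (Σx)²/n = 2591 − 1891.125 = 699.875
Sxy = Σxy − (Σx)(Σy)/n = 37363 − 29719.875 = 7643.125
b = Sxy/Sxx = 7643.125/699.875 = 10.920700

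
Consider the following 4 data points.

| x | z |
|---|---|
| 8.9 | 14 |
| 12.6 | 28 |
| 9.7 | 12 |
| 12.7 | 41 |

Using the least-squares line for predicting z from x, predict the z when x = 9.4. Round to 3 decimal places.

13.947

n = 4, Σx = 43.9, Σy = 95, Σxy = 1114.5, Σx² = 493.35
Sxx = Σx² − (Σx)²/n = 493.35 − 481.8025 = 11.5475
Sxy = Σxy − (Σx)(Σy)/n = 1114.5 − 1042.625 = 71.875
b = Sxy/Sxx = 71.875/11.5475 = 6.224291
a = ȳ − b·x̄ = 23.75 − 6.224291·10.975 = -44.561593
ŷ(9.4) = a + b·9.4 = -44.561593 + 6.224291·9.4 = 13.946742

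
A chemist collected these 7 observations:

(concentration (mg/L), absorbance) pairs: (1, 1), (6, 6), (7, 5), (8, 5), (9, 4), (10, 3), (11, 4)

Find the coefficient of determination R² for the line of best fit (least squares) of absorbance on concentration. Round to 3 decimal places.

n = 7, Σx = 52, Σy = 28, Σxy = 222, Σx² = 452, Σy² = 128
Sxx = Σx² − (Σx)²/n = 452 − 386.285714 = 65.714286
Sxy = Σxy − (Σx)(Σy)/n = 222 − 208 = 14
Syy = Σy² − (Σy)²/n = 128 − 112 = 16
R² = Sxy²/(Sxx·Syy) = (14)²/(65.714286·16) = 0.186413

0.186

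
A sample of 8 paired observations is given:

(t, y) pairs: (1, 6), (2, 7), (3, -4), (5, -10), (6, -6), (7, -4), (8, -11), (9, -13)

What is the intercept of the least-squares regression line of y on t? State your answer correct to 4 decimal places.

n = 8, Σx = 41, Σy = -35, Σxy = -311, Σx² = 269
Sxx = Σx² − (Σx)²/n = 269 − 210.125 = 58.875
Sxy = Σxy − (Σx)(Σy)/n = -311 − (-179.375) = -131.625
b = Sxy/Sxx = -131.625/58.875 = -2.235669
a = ȳ − b·x̄ = -4.375 − (-2.235669)·5.125 = 7.082803

7.0828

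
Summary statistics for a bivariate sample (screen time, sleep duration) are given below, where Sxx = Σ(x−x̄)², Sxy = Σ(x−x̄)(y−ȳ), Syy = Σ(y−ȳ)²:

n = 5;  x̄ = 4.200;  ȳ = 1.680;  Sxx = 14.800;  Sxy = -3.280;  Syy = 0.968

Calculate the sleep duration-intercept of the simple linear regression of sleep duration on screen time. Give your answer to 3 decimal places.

2.611

b = Sxy/Sxx = -3.28/14.8 = -0.221622
a = ȳ − b·x̄ = 1.68 − (-0.221622)·4.2 = 2.610811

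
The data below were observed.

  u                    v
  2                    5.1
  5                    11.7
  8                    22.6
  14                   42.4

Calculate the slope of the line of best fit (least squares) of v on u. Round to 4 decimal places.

3.1752

n = 4, Σx = 29, Σy = 81.8, Σxy = 843.1, Σx² = 289
Sxx = Σx² − (Σx)²/n = 289 − 210.25 = 78.75
Sxy = Σxy − (Σx)(Σy)/n = 843.1 − 593.05 = 250.05
b = Sxy/Sxx = 250.05/78.75 = 3.175238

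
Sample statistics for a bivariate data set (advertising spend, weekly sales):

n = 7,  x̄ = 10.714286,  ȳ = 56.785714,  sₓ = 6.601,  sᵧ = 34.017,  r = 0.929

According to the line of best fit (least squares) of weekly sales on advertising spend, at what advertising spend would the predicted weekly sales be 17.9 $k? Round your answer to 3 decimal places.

b = r · sᵧ/sₓ = 0.929 · 34.017/6.601 = 4.787425
a = ȳ − b·x̄ = 56.785714 − 4.787425·10.714286 = 5.491872
Set a + b·x = 17.9: x = (17.9 − 5.491872) / 4.787425 = 2.591817

2.592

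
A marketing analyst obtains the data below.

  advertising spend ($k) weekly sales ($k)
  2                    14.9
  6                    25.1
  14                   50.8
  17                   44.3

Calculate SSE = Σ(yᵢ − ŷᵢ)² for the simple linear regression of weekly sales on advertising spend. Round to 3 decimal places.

91.285

n = 4, Σx = 39, Σy = 135.1, Σxy = 1644.7, Σx² = 525, Σy² = 5395.15
Sxx = Σx² − (Σx)²/n = 525 − 380.25 = 144.75
Sxy = Σxy − (Σx)(Σy)/n = 1644.7 − 1317.225 = 327.475
Syy = Σy² − (Σy)²/n = 5395.15 − 4563.0025 = 832.1475
b = Sxy/Sxx = 327.475/144.75 = 2.262349
SSE = Syy − b·Sxy = 832.1475 − 2.262349·327.475 = 91.284801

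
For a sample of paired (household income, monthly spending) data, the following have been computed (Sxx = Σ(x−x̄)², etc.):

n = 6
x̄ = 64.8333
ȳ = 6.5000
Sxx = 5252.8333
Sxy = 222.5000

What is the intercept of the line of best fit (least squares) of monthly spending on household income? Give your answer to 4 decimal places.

3.7538

b = Sxy/Sxx = 222.5/5252.8333 = 0.042358
a = ȳ − b·x̄ = 6.5 − 0.042358·64.8333 = 3.753785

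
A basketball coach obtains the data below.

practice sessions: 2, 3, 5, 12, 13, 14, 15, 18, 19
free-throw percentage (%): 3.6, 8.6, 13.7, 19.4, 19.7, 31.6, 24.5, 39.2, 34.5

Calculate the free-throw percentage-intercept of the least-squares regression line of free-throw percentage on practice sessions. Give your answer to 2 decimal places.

n = 9, Σx = 101, Σy = 194.8, Σxy = 2761.4, Σx² = 1457
Sxx = Σx² − (Σx)²/n = 1457 − 1133.444444 = 323.555556
Sxy = Σxy − (Σx)(Σy)/n = 2761.4 − 2186.088889 = 575.311111
b = Sxy/Sxx = 575.311111/323.555556 = 1.778091
a = ȳ − b·x̄ = 21.644444 − 1.778091·11.222222 = 1.690316

1.69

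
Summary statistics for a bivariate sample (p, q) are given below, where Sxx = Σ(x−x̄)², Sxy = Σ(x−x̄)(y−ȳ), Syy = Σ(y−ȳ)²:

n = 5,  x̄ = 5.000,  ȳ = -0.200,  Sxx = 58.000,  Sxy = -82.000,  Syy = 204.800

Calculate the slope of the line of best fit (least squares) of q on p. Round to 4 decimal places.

b = Sxy/Sxx = -82/58 = -1.413793

-1.4138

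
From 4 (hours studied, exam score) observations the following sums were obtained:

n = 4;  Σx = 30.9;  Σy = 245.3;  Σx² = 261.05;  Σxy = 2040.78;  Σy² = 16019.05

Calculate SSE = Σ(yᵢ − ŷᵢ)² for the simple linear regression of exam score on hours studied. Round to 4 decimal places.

24.3069

Sxx = Σx² − (Σx)²/n = 261.05 − 238.7025 = 22.3475
Sxy = Σxy − (Σx)(Σy)/n = 2040.78 − 1894.9425 = 145.8375
Syy = Σy² − (Σy)²/n = 16019.05 − 15043.0225 = 976.0275
b = Sxy/Sxx = 145.8375/22.3475 = 6.525898
SSE = Syy − b·Sxy = 976.0275 − 6.525898·145.8375 = 24.306887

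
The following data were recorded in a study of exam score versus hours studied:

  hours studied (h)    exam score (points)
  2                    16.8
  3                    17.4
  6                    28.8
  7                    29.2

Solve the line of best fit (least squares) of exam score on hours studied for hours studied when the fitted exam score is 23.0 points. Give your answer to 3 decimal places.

n = 4, Σx = 18, Σy = 92.2, Σxy = 463, Σx² = 98
Sxx = Σx² − (Σx)²/n = 98 − 81 = 17
Sxy = Σxy − (Σx)(Σy)/n = 463 − 414.9 = 48.1
b = Sxy/Sxx = 48.1/17 = 2.829412
a = ȳ − b·x̄ = 23.05 − 2.829412·4.5 = 10.317647
Set a + b·x = 23.0: x = (23.0 − 10.317647) / 2.829412 = 4.482328

4.482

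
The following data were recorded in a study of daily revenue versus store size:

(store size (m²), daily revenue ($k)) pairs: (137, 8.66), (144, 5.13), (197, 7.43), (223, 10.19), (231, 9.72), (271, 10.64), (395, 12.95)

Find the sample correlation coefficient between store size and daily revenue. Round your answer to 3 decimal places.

n = 7, Σx = 1598, Σy = 64.72, Σxy = 15905.23, Σx² = 410870, Σy² = 635.744
Sxx = Σx² − (Σx)²/n = 410870 − 364800.571429 = 46069.428571
Sxy = Σxy − (Σx)(Σy)/n = 15905.23 − 14774.651429 = 1130.578571
Syy = Σy² − (Σy)²/n = 635.744 − 598.382629 = 37.361371
r = Sxy/√(Sxx·Syy) = 1130.578571/√(1721217.032359) = 1130.578571/1311.951612 = 0.861753

0.862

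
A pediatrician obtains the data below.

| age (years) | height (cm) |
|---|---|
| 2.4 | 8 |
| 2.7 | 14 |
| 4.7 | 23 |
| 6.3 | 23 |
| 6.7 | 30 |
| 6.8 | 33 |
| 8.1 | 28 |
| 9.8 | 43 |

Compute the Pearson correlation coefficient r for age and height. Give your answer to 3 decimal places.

n = 8, Σx = 47.5, Σy = 202, Σxy = 1383.6, Σx² = 327.61, Σy² = 5940
Sxx = Σx² − (Σx)²/n = 327.61 − 282.03125 = 45.57875
Sxy = Σxy − (Σx)(Σy)/n = 1383.6 − 1199.375 = 184.225
Syy = Σy² − (Σy)²/n = 5940 − 5100.5 = 839.5
r = Sxy/√(Sxx·Syy) = 184.225/√(38263.360625) = 184.225/195.610226 = 0.941796

0.942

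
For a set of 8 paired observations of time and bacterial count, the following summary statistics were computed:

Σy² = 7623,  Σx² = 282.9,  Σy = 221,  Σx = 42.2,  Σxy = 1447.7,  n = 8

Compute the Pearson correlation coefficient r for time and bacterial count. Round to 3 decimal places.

Sxx = Σx² − (Σx)²/n = 282.9 − 222.605 = 60.295
Sxy = Σxy − (Σx)(Σy)/n = 1447.7 − 1165.775 = 281.925
Syy = Σy² − (Σy)²/n = 7623 − 6105.125 = 1517.875
r = Sxy/√(Sxx·Syy) = 281.925/√(91520.273125) = 281.925/302.523178 = 0.931912

0.932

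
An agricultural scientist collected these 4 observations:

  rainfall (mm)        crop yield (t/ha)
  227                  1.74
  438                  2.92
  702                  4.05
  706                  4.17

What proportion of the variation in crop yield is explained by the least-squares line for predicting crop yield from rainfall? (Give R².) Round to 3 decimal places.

n = 4, Σx = 2073, Σy = 12.88, Σxy = 7461.06, Σx² = 1234613, Σy² = 45.3454
Sxx = Σx² − (Σx)²/n = 1234613 − 1074332.25 = 160280.75
Sxy = Σxy − (Σx)(Σy)/n = 7461.06 − 6675.06 = 786
Syy = Σy² − (Σy)²/n = 45.3454 − 41.4736 = 3.8718
R² = Sxy²/(Sxx·Syy) = (786)²/(160280.75·3.8718) = 0.995522

0.996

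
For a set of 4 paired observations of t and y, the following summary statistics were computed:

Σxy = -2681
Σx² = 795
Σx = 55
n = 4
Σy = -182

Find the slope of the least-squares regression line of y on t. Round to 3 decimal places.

Sxx = Σx² − (Σx)²/n = 795 − 756.25 = 38.75
Sxy = Σxy − (Σx)(Σy)/n = -2681 − (-2502.5) = -178.5
b = Sxy/Sxx = -178.5/38.75 = -4.606452

-4.606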